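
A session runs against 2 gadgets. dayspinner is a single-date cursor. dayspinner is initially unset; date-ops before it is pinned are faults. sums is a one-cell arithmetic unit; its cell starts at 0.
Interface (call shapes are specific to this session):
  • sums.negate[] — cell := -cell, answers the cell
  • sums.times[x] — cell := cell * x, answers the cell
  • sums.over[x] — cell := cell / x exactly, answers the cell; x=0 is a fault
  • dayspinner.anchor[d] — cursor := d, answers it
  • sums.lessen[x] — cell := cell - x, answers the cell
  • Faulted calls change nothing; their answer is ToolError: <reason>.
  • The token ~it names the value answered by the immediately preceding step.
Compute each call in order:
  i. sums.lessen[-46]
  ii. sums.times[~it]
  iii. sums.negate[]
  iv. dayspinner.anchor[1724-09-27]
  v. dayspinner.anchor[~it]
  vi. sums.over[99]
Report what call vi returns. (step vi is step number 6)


! 1. sums.lessen(-46) ~> 46
! 2. sums.times(~it) ~> 2116
! 3. sums.negate() ~> -2116
! 4. dayspinner.anchor(1724-09-27) ~> 1724-09-27
! 5. dayspinner.anchor(~it) ~> 1724-09-27
! 6. sums.over(99) ~> -2116/99

Answer: -2116/99


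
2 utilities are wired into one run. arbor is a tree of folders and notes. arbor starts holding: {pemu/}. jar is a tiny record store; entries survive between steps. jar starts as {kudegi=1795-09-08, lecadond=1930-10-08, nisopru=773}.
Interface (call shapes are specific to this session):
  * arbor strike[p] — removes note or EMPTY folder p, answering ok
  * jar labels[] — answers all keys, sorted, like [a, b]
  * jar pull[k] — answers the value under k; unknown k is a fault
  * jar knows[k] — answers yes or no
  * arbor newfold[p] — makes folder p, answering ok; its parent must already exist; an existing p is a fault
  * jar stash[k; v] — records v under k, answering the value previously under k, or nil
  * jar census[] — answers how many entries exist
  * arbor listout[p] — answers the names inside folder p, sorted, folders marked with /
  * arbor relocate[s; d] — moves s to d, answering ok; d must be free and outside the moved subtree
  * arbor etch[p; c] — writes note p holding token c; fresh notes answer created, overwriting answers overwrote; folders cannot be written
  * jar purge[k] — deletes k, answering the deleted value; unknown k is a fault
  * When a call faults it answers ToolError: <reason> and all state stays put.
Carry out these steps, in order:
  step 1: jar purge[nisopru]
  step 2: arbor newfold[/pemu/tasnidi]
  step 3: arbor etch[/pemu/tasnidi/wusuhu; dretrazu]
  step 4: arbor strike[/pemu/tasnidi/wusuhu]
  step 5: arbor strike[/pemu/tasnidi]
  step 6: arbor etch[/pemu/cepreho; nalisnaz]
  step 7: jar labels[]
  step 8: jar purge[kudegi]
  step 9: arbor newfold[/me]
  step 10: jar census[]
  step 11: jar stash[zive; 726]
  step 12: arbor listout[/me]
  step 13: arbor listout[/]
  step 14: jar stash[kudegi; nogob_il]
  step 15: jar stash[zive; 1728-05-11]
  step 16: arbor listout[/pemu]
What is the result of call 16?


Answer: [cepreho]

Derivation:
Act: jar purge[nisopru]
Obs: 773
Act: arbor newfold[/pemu/tasnidi]
Obs: ok
Act: arbor etch[/pemu/tasnidi/wusuhu; dretrazu]
Obs: created
Act: arbor strike[/pemu/tasnidi/wusuhu]
Obs: ok
Act: arbor strike[/pemu/tasnidi]
Obs: ok
Act: arbor etch[/pemu/cepreho; nalisnaz]
Obs: created
Act: jar labels[]
Obs: [kudegi, lecadond]
Act: jar purge[kudegi]
Obs: 1795-09-08
Act: arbor newfold[/me]
Obs: ok
Act: jar census[]
Obs: 1
Act: jar stash[zive; 726]
Obs: nil
Act: arbor listout[/me]
Obs: []
Act: arbor listout[/]
Obs: [me/, pemu/]
Act: jar stash[kudegi; nogob_il]
Obs: nil
Act: jar stash[zive; 1728-05-11]
Obs: 726
Act: arbor listout[/pemu]
Obs: [cepreho]


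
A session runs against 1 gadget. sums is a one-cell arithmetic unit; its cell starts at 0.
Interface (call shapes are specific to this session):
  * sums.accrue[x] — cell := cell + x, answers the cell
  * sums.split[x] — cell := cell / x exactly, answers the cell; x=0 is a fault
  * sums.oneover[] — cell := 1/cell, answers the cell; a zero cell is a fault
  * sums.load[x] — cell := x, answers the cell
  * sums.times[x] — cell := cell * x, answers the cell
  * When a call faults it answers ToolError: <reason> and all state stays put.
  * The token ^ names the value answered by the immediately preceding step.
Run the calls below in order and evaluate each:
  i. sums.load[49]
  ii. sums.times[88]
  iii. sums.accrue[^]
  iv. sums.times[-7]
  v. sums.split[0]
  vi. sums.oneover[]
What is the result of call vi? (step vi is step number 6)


Answer: -1/60368

Derivation:
% sums.load(x=49) == 49
% sums.times(x=88) == 4312
% sums.accrue(x=^) == 8624
% sums.times(x=-7) == -60368
% sums.split(x=0) == ToolError: division by zero
% sums.oneover() == -1/60368


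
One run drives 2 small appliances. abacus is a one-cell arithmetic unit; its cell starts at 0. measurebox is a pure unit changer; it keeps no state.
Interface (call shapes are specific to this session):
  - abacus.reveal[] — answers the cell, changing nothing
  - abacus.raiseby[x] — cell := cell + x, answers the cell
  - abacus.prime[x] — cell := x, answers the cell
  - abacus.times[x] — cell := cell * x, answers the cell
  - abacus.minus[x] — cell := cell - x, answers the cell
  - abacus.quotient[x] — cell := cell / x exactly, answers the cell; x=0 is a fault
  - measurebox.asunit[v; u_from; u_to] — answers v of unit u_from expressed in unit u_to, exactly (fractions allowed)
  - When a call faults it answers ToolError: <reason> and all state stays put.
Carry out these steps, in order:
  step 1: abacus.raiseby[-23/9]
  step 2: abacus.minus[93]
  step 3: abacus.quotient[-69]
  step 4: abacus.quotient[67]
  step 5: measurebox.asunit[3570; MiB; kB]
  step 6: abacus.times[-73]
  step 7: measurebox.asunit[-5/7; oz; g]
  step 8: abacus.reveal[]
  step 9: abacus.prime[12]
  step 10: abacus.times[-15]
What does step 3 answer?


Answer: 860/621

Derivation:
==> raiseby(x='-23/9')
<== -23/9
==> minus(x='93')
<== -860/9
==> quotient(x='-69')
<== 860/621
==> quotient(x='67')
<== 860/41607
==> asunit(v='3570', u_from='MiB', u_to='kB')
<== 93585408/25
==> times(x='-73')
<== -62780/41607
==> asunit(v='-5/7', u_from='oz', u_to='g')
<== -6479891/320000
==> reveal()
<== -62780/41607
==> prime(x='12')
<== 12
==> times(x='-15')
<== -180


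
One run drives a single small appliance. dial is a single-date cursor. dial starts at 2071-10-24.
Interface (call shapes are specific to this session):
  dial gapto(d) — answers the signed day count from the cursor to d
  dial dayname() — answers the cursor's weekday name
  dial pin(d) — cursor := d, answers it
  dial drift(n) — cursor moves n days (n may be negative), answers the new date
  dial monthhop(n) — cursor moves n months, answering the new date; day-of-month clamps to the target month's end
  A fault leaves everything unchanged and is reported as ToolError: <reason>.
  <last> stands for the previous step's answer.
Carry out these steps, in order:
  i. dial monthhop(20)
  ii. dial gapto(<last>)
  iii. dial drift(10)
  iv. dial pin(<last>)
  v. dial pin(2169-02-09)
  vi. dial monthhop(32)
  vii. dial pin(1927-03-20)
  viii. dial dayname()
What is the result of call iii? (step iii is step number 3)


! dial monthhop(20) -> 2073-06-24
! dial gapto(<last>) -> 0
! dial drift(10) -> 2073-07-04
! dial pin(<last>) -> 2073-07-04
! dial pin(2169-02-09) -> 2169-02-09
! dial monthhop(32) -> 2171-10-09
! dial pin(1927-03-20) -> 1927-03-20
! dial dayname() -> Sunday

Answer: 2073-07-04


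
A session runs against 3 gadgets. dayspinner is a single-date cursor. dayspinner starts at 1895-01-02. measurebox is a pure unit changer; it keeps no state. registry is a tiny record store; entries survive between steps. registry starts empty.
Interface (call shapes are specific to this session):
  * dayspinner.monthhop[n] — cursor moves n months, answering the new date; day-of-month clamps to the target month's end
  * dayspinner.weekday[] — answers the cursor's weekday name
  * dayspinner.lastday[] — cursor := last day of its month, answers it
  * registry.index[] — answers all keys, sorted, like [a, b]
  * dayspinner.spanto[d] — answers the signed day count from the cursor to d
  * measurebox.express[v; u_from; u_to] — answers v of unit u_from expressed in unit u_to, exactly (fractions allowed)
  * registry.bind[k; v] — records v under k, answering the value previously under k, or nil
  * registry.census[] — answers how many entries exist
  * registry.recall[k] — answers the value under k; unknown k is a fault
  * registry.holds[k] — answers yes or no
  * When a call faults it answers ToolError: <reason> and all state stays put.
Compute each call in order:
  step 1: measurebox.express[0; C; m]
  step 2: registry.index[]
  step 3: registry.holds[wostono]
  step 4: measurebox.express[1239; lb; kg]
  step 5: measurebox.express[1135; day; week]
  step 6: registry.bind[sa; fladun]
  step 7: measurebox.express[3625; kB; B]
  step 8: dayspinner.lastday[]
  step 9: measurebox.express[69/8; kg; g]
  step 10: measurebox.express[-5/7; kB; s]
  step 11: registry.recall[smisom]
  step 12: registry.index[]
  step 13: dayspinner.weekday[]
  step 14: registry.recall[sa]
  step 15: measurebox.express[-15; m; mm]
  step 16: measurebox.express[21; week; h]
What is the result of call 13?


Answer: Thursday

Derivation:
> measurebox.express v: 0 u_from: C u_to: m
= ToolError: incompatible units
> registry.index
= []
> registry.holds k: wostono
= no
> measurebox.express v: 1239 u_from: lb u_to: kg
= 56200094643/100000000
> measurebox.express v: 1135 u_from: day u_to: week
= 1135/7
> registry.bind k: sa v: fladun
= nil
> measurebox.express v: 3625 u_from: kB u_to: B
= 3625000
> dayspinner.lastday
= 1895-01-31
> measurebox.express v: 69/8 u_from: kg u_to: g
= 8625
> measurebox.express v: -5/7 u_from: kB u_to: s
= ToolError: incompatible units
> registry.recall k: smisom
= ToolError: no such key smisom
> registry.index
= [sa]
> dayspinner.weekday
= Thursday
> registry.recall k: sa
= fladun
> measurebox.express v: -15 u_from: m u_to: mm
= -15000
> measurebox.express v: 21 u_from: week u_to: h
= 3528


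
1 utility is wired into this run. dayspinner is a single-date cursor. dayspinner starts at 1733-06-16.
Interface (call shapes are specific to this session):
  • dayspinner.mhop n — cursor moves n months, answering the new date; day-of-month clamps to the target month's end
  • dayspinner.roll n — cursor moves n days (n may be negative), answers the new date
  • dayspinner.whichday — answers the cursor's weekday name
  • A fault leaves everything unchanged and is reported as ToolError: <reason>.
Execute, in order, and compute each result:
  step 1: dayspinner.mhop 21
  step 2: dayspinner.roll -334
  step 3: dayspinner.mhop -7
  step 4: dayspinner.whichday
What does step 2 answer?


Answer: 1734-04-16

Derivation:
·→ dayspinner.mhop(n=21)
·← 1735-03-16
·→ dayspinner.roll(n=-334)
·← 1734-04-16
·→ dayspinner.mhop(n=-7)
·← 1733-09-16
·→ dayspinner.whichday()
·← Wednesday


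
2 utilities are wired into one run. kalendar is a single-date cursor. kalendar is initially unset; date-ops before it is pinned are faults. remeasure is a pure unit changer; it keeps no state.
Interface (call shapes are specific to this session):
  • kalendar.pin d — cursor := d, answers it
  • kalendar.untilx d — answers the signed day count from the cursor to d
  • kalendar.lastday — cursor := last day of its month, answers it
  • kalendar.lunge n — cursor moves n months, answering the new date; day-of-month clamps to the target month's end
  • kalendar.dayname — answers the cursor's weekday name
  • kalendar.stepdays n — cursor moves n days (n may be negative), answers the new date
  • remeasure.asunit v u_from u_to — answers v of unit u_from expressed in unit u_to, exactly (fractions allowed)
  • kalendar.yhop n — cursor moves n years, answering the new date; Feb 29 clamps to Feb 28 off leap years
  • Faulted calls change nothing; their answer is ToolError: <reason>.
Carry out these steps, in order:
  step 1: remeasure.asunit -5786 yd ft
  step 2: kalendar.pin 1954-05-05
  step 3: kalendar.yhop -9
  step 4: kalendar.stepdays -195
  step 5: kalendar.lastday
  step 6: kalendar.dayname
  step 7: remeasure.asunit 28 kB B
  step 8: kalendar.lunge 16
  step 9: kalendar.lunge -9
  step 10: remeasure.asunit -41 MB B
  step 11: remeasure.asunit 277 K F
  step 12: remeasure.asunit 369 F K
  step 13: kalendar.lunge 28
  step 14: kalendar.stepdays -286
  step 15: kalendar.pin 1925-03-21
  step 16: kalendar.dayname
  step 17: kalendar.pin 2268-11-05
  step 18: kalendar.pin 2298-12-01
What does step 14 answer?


Answer: 1946-12-16

Derivation:
I try asunit on v=-5786, u_from=yd, u_to=ft, and see -17358.
Then pin on d=1954-05-05, and observe 1954-05-05.
I try yhop on n=-9, and observe 1945-05-05.
I invoke stepdays on n=-195, and get 1944-10-22.
I invoke lastday(), yielding 1944-10-31.
Using dayname(), and see Tuesday.
I invoke asunit on v=28, u_from=kB, u_to=B, yielding 28000.
Invoking lunge on n=16, and see 1946-02-28.
Using lunge on n=-9, and get 1945-05-28.
I invoke asunit on v=-41, u_from=MB, u_to=B, and get -41000000.
Now I run asunit on v=277, u_from=K, u_to=F, and see 3893/100.
I try asunit on v=369, u_from=F, u_to=K, which returns 82867/180.
Using lunge on n=28, and see 1947-09-28.
I run stepdays on n=-286, and get 1946-12-16.
Now I run pin on d=1925-03-21, yielding 1925-03-21.
I call dayname(), and get Saturday.
I run pin on d=2268-11-05, and get 2268-11-05.
I invoke pin on d=2298-12-01, → 2298-12-01.


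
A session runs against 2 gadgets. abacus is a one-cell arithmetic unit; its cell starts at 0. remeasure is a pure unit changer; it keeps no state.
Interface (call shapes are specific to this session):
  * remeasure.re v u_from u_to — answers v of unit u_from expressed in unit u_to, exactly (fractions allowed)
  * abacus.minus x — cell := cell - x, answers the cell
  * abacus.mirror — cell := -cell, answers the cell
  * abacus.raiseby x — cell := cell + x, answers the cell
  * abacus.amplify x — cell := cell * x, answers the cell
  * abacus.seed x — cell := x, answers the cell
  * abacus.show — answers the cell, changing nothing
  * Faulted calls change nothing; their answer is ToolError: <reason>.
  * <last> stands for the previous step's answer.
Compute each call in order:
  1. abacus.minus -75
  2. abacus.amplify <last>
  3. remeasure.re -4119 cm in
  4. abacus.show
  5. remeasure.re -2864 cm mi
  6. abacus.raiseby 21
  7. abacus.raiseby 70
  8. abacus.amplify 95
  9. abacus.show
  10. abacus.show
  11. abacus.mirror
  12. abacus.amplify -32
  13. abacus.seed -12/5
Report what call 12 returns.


·→ abacus.minus(x: -75)
·← 75
·→ abacus.amplify(x: <last>)
·← 5625
·→ remeasure.re(v: -4119, u_from: cm, u_to: in)
·← -205950/127
·→ abacus.show()
·← 5625
·→ remeasure.re(v: -2864, u_from: cm, u_to: mi)
·← -895/50292
·→ abacus.raiseby(x: 21)
·← 5646
·→ abacus.raiseby(x: 70)
·← 5716
·→ abacus.amplify(x: 95)
·← 543020
·→ abacus.show()
·← 543020
·→ abacus.show()
·← 543020
·→ abacus.mirror()
·← -543020
·→ abacus.amplify(x: -32)
·← 17376640
·→ abacus.seed(x: -12/5)
·← -12/5

Answer: 17376640


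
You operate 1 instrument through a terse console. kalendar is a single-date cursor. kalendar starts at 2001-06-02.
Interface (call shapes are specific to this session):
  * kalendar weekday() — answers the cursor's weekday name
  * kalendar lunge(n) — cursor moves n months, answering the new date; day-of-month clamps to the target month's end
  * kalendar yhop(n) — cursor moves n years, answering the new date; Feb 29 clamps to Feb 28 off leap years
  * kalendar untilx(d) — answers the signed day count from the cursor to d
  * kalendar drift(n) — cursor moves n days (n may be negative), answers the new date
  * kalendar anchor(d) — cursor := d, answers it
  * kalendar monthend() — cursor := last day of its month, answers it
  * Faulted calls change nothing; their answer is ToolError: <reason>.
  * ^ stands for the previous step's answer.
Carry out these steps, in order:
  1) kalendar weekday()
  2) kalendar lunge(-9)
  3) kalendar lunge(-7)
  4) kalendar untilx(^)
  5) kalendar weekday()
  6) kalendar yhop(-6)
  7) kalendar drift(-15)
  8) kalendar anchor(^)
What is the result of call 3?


Answer: 2000-02-02

Derivation:
! kalendar weekday() -> Saturday
! kalendar lunge(-9) -> 2000-09-02
! kalendar lunge(-7) -> 2000-02-02
! kalendar untilx(^) -> 0
! kalendar weekday() -> Wednesday
! kalendar yhop(-6) -> 1994-02-02
! kalendar drift(-15) -> 1994-01-18
! kalendar anchor(^) -> 1994-01-18


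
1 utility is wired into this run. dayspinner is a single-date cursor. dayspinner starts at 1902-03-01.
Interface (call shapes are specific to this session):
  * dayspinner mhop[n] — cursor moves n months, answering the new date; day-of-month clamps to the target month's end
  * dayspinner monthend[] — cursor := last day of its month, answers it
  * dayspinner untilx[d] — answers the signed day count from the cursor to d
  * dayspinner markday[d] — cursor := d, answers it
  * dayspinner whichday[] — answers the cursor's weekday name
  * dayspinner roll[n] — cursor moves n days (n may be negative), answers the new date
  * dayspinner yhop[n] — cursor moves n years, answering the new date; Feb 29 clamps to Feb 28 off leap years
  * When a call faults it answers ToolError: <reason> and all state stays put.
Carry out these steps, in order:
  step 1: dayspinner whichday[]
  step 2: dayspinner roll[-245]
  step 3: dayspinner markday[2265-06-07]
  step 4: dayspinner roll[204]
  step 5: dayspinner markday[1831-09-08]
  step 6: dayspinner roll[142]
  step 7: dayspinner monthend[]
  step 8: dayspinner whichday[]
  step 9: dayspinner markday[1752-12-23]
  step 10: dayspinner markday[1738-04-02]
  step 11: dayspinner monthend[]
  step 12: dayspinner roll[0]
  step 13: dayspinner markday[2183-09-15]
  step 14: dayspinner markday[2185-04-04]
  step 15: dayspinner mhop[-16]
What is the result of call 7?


I run dayspinner whichday, giving Saturday.
Next I call dayspinner roll with n→-245, giving 1901-06-29.
Invoking dayspinner markday with d→2265-06-07, and get 2265-06-07.
Using dayspinner roll with n→204, — result: 2265-12-28.
I run dayspinner markday with d→1831-09-08, — result: 1831-09-08.
Then dayspinner roll with n→142, and see 1832-01-28.
I call dayspinner monthend: 1832-01-31.
Next I call dayspinner whichday(), and observe Tuesday.
I try dayspinner markday with d→1752-12-23: 1752-12-23.
Then dayspinner markday with d→1738-04-02, — result: 1738-04-02.
Using dayspinner monthend, and observe 1738-04-30.
Invoking dayspinner roll with n→0, and get 1738-04-30.
Calling dayspinner markday with d→2183-09-15: 2183-09-15.
Using dayspinner markday with d→2185-04-04: 2185-04-04.
Using dayspinner mhop with n→-16: 2183-12-04.

Answer: 1832-01-31


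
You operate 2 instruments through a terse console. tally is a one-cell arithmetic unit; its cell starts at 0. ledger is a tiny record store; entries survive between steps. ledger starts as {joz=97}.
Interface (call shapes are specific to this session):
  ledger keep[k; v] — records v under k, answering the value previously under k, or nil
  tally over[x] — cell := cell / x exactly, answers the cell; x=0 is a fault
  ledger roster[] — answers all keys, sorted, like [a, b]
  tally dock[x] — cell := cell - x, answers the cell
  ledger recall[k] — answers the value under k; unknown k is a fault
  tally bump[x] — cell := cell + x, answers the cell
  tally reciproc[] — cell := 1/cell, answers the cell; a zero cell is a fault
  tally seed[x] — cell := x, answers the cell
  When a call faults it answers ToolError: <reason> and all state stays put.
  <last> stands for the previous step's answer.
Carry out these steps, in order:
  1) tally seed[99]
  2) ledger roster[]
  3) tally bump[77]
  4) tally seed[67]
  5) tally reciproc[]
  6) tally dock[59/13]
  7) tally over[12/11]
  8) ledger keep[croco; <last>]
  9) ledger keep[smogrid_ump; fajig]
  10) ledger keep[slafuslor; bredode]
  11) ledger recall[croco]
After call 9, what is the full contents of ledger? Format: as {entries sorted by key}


// tally seed(x: 99) => 99
// ledger roster() => [joz]
// tally bump(x: 77) => 176
// tally seed(x: 67) => 67
// tally reciproc() => 1/67
// tally dock(x: 59/13) => -3940/871
// tally over(x: 12/11) => -10835/2613
// ledger keep(k: croco, v: <last>) => nil
// ledger keep(k: smogrid_ump, v: fajig) => nil
// ledger keep(k: slafuslor, v: bredode) => nil
// ledger recall(k: croco) => -10835/2613

Answer: {croco=-10835/2613, joz=97, smogrid_ump=fajig}


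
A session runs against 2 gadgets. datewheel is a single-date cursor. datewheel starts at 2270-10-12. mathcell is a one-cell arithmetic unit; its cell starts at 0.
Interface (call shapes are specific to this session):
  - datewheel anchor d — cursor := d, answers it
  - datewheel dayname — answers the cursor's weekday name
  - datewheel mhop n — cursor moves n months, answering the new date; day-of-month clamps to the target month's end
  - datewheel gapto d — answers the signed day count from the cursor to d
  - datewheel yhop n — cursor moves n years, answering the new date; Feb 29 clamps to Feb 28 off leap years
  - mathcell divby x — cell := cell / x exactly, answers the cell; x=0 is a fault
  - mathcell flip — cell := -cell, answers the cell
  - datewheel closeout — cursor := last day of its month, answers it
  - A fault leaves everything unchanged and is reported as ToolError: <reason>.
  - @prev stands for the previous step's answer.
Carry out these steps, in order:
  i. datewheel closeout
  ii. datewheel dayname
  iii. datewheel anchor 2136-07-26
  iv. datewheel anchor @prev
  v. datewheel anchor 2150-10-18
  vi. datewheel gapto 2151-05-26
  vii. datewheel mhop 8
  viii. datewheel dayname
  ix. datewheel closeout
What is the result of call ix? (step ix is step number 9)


Answer: 2151-06-30

Derivation:
% datewheel closeout() == 2270-10-31
% datewheel dayname() == Monday
% datewheel anchor(d→2136-07-26) == 2136-07-26
% datewheel anchor(d→@prev) == 2136-07-26
% datewheel anchor(d→2150-10-18) == 2150-10-18
% datewheel gapto(d→2151-05-26) == 220
% datewheel mhop(n→8) == 2151-06-18
% datewheel dayname() == Friday
% datewheel closeout() == 2151-06-30


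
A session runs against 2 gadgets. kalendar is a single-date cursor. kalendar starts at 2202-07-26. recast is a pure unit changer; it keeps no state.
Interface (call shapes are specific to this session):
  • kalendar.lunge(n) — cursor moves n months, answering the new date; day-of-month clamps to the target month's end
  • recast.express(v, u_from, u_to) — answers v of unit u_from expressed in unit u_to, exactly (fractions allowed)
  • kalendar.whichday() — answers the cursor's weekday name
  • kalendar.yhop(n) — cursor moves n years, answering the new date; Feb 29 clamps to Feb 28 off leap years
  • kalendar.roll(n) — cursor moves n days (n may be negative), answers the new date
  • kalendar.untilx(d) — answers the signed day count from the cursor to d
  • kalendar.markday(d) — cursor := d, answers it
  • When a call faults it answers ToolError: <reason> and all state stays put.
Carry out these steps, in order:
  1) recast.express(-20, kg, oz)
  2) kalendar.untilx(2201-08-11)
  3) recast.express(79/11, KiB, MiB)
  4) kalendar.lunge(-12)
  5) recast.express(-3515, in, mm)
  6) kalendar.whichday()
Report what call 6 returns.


Then recast.express with -20, kg, oz: -32000000000/45359237.
Invoking kalendar.untilx with 2201-08-11, yielding -349.
Next I call recast.express with 79/11, KiB, MiB, and observe 79/11264.
Invoking kalendar.lunge with -12, giving 2201-07-26.
I run recast.express with -3515, in, mm, giving -89281.
I use kalendar.whichday, which returns Sunday.

Answer: Sunday


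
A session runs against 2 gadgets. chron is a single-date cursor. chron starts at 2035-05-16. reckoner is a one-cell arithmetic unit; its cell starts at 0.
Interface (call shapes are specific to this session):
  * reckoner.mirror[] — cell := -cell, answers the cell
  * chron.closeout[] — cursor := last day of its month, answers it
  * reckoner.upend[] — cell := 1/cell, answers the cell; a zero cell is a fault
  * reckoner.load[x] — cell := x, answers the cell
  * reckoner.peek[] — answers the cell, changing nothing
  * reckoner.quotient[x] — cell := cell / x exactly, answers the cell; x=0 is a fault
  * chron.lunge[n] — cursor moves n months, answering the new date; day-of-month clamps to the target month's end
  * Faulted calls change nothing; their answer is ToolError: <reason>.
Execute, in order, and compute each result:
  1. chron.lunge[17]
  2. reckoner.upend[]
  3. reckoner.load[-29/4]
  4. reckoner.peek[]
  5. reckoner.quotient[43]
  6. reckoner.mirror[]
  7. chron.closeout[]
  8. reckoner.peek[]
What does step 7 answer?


Answer: 2036-10-31

Derivation:
>>> lunge n=17
:: 2036-10-16
>>> upend
:: ToolError: reciprocal of zero
>>> load x=-29/4
:: -29/4
>>> peek
:: -29/4
>>> quotient x=43
:: -29/172
>>> mirror
:: 29/172
>>> closeout
:: 2036-10-31
>>> peek
:: 29/172


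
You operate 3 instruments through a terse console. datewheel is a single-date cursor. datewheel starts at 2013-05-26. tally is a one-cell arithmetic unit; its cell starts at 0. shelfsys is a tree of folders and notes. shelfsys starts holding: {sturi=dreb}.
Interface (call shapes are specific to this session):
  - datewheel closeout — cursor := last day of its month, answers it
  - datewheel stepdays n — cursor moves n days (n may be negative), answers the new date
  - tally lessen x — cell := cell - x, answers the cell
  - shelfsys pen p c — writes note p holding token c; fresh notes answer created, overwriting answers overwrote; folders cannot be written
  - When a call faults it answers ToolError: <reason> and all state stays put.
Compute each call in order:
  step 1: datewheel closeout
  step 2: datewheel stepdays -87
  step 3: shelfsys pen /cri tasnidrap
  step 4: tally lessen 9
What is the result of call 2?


Answer: 2013-03-05

Derivation:
Now I run datewheel closeout, and get 2013-05-31.
Invoking datewheel stepdays on n: -87, which returns 2013-03-05.
Next I call shelfsys pen on p: /cri, c: tasnidrap, and get created.
I run tally lessen on x: 9, and get -9.


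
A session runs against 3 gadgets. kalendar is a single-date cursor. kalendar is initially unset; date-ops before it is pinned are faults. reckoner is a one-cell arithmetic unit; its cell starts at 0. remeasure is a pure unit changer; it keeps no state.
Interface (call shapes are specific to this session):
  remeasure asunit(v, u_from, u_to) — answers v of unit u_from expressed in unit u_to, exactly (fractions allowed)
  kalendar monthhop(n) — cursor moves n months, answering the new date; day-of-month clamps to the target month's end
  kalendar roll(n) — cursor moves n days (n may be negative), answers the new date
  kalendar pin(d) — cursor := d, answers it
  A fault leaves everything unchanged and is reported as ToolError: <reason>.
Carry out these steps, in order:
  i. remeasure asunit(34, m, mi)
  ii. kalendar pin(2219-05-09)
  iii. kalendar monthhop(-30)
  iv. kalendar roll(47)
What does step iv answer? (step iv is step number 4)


! remeasure asunit(v=34, u_from=m, u_to=mi) == 2125/100584
! kalendar pin(d=2219-05-09) == 2219-05-09
! kalendar monthhop(n=-30) == 2216-11-09
! kalendar roll(n=47) == 2216-12-26

Answer: 2216-12-26


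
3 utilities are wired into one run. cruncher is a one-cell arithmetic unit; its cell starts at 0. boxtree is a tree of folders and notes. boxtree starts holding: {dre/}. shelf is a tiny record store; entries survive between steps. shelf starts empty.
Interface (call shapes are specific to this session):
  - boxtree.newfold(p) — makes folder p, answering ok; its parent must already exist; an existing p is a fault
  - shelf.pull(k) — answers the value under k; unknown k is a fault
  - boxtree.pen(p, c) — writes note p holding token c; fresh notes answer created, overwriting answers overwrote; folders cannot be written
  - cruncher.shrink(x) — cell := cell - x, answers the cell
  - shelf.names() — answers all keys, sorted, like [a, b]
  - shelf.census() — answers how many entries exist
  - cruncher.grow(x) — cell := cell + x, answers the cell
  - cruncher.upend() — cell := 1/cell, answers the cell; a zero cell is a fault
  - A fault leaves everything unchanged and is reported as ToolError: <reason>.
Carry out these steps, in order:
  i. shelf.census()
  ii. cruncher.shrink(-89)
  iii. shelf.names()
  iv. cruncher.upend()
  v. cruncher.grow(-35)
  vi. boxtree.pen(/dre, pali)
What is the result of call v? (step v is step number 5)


% shelf.census() ~> 0
% cruncher.shrink(x=-89) ~> 89
% shelf.names() ~> []
% cruncher.upend() ~> 1/89
% cruncher.grow(x=-35) ~> -3114/89
% boxtree.pen(p=/dre, c=pali) ~> ToolError: is a directory

Answer: -3114/89


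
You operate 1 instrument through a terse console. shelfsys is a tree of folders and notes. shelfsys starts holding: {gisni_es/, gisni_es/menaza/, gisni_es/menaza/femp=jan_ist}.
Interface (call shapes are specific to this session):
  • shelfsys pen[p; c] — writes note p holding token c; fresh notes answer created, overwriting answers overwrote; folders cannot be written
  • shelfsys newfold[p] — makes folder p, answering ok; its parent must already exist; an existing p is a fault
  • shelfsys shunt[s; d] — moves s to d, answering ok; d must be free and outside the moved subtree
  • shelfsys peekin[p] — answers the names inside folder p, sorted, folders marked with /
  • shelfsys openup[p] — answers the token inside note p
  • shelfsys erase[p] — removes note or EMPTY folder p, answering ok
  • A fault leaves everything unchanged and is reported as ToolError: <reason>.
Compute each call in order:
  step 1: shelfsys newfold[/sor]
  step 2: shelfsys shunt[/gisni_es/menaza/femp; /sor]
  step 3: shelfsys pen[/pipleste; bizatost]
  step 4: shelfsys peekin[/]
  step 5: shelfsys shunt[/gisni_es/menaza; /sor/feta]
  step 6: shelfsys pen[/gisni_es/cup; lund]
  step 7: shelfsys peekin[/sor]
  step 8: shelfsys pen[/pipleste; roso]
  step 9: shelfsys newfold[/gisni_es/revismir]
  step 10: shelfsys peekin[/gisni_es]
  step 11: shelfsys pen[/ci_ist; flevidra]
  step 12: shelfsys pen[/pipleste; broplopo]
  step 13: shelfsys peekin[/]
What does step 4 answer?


Calling shelfsys newfold with p=/sor, — result: ok.
Next I call shelfsys shunt with s=/gisni_es/menaza/femp, d=/sor, giving ToolError: exists.
Calling shelfsys pen with p=/pipleste, c=bizatost, yielding created.
I try shelfsys peekin with p=/, → [gisni_es/, pipleste, sor/].
I invoke shelfsys shunt with s=/gisni_es/menaza, d=/sor/feta, giving ok.
I run shelfsys pen with p=/gisni_es/cup, c=lund, → created.
Using shelfsys peekin with p=/sor: [feta/].
Calling shelfsys pen with p=/pipleste, c=roso, yielding overwrote.
Next I call shelfsys newfold with p=/gisni_es/revismir, and see ok.
Invoking shelfsys peekin with p=/gisni_es, which returns [cup, revismir/].
Then shelfsys pen with p=/ci_ist, c=flevidra, → created.
Using shelfsys pen with p=/pipleste, c=broplopo, and get overwrote.
Next I call shelfsys peekin with p=/: [ci_ist, gisni_es/, pipleste, sor/].

Answer: [gisni_es/, pipleste, sor/]


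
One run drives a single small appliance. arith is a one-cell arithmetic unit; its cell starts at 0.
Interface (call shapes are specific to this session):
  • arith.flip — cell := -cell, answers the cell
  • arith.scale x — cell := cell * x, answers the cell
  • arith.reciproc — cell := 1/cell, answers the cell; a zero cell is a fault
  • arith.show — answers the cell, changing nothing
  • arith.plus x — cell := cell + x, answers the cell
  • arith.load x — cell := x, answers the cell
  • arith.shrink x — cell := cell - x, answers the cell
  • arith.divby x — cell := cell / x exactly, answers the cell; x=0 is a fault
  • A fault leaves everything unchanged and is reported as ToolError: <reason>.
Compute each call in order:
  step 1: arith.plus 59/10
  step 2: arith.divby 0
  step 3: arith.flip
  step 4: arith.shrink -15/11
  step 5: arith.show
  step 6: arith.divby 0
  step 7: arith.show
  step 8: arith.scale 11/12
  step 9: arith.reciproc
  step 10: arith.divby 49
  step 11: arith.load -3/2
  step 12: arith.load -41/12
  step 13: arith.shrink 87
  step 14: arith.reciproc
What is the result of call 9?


Act: arith.plus[x='59/10']
Obs: 59/10
Act: arith.divby[x='0']
Obs: ToolError: division by zero
Act: arith.flip[]
Obs: -59/10
Act: arith.shrink[x='-15/11']
Obs: -499/110
Act: arith.show[]
Obs: -499/110
Act: arith.divby[x='0']
Obs: ToolError: division by zero
Act: arith.show[]
Obs: -499/110
Act: arith.scale[x='11/12']
Obs: -499/120
Act: arith.reciproc[]
Obs: -120/499
Act: arith.divby[x='49']
Obs: -120/24451
Act: arith.load[x='-3/2']
Obs: -3/2
Act: arith.load[x='-41/12']
Obs: -41/12
Act: arith.shrink[x='87']
Obs: -1085/12
Act: arith.reciproc[]
Obs: -12/1085

Answer: -120/499


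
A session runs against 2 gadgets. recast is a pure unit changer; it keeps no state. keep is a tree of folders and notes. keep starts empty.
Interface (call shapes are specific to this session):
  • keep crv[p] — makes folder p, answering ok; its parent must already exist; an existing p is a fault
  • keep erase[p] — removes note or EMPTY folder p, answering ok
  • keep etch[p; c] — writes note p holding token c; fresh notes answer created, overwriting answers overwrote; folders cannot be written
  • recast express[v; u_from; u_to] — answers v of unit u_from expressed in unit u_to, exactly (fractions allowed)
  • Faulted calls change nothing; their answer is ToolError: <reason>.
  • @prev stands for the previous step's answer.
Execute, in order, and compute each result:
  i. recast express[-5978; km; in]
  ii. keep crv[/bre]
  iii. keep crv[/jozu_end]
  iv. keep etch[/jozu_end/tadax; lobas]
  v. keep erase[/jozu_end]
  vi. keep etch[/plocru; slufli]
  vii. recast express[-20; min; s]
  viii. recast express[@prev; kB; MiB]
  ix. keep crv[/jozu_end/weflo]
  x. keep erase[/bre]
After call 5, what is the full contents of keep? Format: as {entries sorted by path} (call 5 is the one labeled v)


Act: recast express[v: -5978; u_from: km; u_to: in]
Obs: -29890000000/127
Act: keep crv[p: /bre]
Obs: ok
Act: keep crv[p: /jozu_end]
Obs: ok
Act: keep etch[p: /jozu_end/tadax; c: lobas]
Obs: created
Act: keep erase[p: /jozu_end]
Obs: ToolError: not empty
Act: keep etch[p: /plocru; c: slufli]
Obs: created
Act: recast express[v: -20; u_from: min; u_to: s]
Obs: -1200
Act: recast express[v: @prev; u_from: kB; u_to: MiB]
Obs: -9375/8192
Act: keep crv[p: /jozu_end/weflo]
Obs: ok
Act: keep erase[p: /bre]
Obs: ok

Answer: {bre/, jozu_end/, jozu_end/tadax=lobas}


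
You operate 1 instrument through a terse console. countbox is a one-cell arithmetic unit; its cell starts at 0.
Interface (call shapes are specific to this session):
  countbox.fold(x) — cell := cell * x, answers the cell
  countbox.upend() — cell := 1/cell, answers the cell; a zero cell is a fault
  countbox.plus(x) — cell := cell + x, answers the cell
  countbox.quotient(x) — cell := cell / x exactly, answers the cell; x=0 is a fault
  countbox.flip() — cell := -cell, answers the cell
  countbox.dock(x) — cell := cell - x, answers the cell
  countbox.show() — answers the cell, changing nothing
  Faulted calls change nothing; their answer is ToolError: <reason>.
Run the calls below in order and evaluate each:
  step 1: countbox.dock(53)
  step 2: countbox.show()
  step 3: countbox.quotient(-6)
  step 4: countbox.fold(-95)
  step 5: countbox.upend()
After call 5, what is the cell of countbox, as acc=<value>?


Answer: acc=-6/5035

Derivation:
[in] countbox.dock x: 53
= -53
[in] countbox.show
= -53
[in] countbox.quotient x: -6
= 53/6
[in] countbox.fold x: -95
= -5035/6
[in] countbox.upend
= -6/5035


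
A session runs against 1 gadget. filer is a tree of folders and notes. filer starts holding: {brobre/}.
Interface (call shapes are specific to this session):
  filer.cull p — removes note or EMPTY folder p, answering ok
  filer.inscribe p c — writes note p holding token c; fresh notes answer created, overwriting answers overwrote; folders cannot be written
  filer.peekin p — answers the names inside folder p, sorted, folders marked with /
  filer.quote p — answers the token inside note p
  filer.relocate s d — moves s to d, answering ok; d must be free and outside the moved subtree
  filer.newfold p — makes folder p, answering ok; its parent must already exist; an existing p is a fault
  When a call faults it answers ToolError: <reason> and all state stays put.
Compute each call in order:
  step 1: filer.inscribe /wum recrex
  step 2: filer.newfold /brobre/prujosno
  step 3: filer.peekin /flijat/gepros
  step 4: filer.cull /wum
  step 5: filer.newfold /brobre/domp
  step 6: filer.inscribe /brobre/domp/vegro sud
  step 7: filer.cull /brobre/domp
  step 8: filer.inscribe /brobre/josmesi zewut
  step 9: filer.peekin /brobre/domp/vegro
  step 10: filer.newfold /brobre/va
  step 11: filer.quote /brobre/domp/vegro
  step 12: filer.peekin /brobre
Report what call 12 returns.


Answer: [domp/, josmesi, prujosno/, va/]

Derivation:
-> inscribe(p→/wum, c→recrex)
<- created
-> newfold(p→/brobre/prujosno)
<- ok
-> peekin(p→/flijat/gepros)
<- ToolError: not found
-> cull(p→/wum)
<- ok
-> newfold(p→/brobre/domp)
<- ok
-> inscribe(p→/brobre/domp/vegro, c→sud)
<- created
-> cull(p→/brobre/domp)
<- ToolError: not empty
-> inscribe(p→/brobre/josmesi, c→zewut)
<- created
-> peekin(p→/brobre/domp/vegro)
<- ToolError: not a directory
-> newfold(p→/brobre/va)
<- ok
-> quote(p→/brobre/domp/vegro)
<- sud
-> peekin(p→/brobre)
<- [domp/, josmesi, prujosno/, va/]


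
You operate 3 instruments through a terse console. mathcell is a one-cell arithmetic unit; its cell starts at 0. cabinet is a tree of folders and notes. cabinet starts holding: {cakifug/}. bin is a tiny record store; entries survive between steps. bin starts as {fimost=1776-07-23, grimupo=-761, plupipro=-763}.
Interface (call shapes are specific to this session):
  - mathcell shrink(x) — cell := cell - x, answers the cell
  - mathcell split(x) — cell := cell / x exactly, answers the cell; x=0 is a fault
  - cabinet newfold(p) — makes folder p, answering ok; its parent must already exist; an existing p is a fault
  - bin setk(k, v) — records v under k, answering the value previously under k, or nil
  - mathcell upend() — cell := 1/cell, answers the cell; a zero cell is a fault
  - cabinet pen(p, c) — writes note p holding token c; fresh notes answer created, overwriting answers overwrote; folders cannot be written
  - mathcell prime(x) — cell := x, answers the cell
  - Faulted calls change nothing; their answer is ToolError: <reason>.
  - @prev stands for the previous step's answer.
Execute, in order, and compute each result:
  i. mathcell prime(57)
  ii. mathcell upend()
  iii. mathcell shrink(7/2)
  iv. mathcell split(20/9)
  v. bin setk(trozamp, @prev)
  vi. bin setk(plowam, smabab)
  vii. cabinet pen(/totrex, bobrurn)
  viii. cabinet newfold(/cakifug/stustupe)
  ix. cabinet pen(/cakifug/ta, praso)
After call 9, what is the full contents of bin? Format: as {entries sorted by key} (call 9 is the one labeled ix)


>> mathcell prime(x='57')
<< 57
>> mathcell upend()
<< 1/57
>> mathcell shrink(x='7/2')
<< -397/114
>> mathcell split(x='20/9')
<< -1191/760
>> bin setk(k='trozamp', v='@prev')
<< nil
>> bin setk(k='plowam', v='smabab')
<< nil
>> cabinet pen(p='/totrex', c='bobrurn')
<< created
>> cabinet newfold(p='/cakifug/stustupe')
<< ok
>> cabinet pen(p='/cakifug/ta', c='praso')
<< created

Answer: {fimost=1776-07-23, grimupo=-761, plowam=smabab, plupipro=-763, trozamp=-1191/760}


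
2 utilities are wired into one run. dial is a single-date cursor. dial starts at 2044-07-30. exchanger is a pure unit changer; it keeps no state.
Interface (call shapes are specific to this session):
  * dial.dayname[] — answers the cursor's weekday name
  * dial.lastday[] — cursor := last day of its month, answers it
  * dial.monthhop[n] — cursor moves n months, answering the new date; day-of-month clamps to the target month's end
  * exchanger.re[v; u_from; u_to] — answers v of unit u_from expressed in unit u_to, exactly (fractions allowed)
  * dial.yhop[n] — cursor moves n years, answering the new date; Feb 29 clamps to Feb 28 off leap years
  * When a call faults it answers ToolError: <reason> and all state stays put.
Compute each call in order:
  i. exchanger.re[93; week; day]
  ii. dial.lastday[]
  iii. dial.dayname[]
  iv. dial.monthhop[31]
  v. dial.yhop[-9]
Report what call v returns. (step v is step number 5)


Answer: 2038-02-28

Derivation:
% exchanger.re v→93 u_from→week u_to→day
[out] 651
% dial.lastday
[out] 2044-07-31
% dial.dayname
[out] Sunday
% dial.monthhop n→31
[out] 2047-02-28
% dial.yhop n→-9
[out] 2038-02-28
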